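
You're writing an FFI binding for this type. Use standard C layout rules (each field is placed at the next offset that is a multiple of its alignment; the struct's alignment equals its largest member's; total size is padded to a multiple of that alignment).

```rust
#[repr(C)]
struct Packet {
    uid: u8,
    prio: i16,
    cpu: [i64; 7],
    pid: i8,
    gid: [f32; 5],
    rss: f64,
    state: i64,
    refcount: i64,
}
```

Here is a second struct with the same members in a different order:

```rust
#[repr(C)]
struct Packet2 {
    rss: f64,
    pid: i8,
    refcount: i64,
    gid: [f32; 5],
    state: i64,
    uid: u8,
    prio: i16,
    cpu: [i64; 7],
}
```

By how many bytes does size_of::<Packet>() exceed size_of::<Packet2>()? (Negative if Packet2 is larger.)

uid at 0 (size 1, align 1) → ends 1
pad 1 to align 2 for prio
prio at 2 (size 2, align 2) → ends 4
pad 4 to align 8 for cpu
cpu at 8 (size 56, align 8) → ends 64
pid at 64 (size 1, align 1) → ends 65
pad 3 to align 4 for gid
gid at 68 (size 20, align 4) → ends 88
rss at 88 (size 8, align 8) → ends 96
state at 96 (size 8, align 8) → ends 104
refcount at 104 (size 8, align 8) → ends 112
total 112 bytes, alignment 8
— Packet2 —
rss at 0 (size 8, align 8) → ends 8
pid at 8 (size 1, align 1) → ends 9
pad 7 to align 8 for refcount
refcount at 16 (size 8, align 8) → ends 24
gid at 24 (size 20, align 4) → ends 44
pad 4 to align 8 for state
state at 48 (size 8, align 8) → ends 56
uid at 56 (size 1, align 1) → ends 57
pad 1 to align 2 for prio
prio at 58 (size 2, align 2) → ends 60
pad 4 to align 8 for cpu
cpu at 64 (size 56, align 8) → ends 120
total 120 bytes, alignment 8
112 − 120 = -8

-8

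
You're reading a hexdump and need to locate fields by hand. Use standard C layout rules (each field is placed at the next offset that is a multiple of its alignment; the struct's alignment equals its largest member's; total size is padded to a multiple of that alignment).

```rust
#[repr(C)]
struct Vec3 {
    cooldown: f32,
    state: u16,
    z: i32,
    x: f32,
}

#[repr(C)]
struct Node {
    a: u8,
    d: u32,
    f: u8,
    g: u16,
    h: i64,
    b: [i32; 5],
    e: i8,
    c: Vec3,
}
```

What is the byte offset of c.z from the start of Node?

Vec3: @0: cooldown [4B, align 4] → 4; @4: state [2B, align 2] → 6; +2 pad (align 4); @8: z [4B, align 4] → 12; @12: x [4B, align 4] → 16; size 16, align 4
@0: a [1B, align 1] → 1
+3 pad (align 4)
@4: d [4B, align 4] → 8
@8: f [1B, align 1] → 9
+1 pad (align 2)
@10: g [2B, align 2] → 12
+4 pad (align 8)
@16: h [8B, align 8] → 24
@24: b [20B, align 4] → 44
@44: e [1B, align 1] → 45
+3 pad (align 4)
@48: c [16B, align 4] → 64
within Vec3: z at 8
48 + 8 = 56

56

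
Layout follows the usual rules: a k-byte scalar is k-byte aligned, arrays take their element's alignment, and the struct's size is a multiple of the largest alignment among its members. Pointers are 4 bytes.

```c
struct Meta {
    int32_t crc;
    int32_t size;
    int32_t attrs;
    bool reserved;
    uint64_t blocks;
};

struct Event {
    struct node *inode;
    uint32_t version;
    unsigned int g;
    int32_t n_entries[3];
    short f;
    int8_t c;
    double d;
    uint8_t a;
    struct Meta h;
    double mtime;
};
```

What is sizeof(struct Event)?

Meta: crc at 0 (size 4, align 4) → ends 4; size at 4 (size 4, align 4) → ends 8; attrs at 8 (size 4, align 4) → ends 12; reserved at 12 (size 1, align 1) → ends 13; pad 3 to align 8 for blocks; blocks at 16 (size 8, align 8) → ends 24; total 24 bytes, alignment 8
inode at 0 (size 4, align 4) → ends 4
version at 4 (size 4, align 4) → ends 8
g at 8 (size 4, align 4) → ends 12
n_entries at 12 (size 12, align 4) → ends 24
f at 24 (size 2, align 2) → ends 26
c at 26 (size 1, align 1) → ends 27
pad 5 to align 8 for d
d at 32 (size 8, align 8) → ends 40
a at 40 (size 1, align 1) → ends 41
pad 7 to align 8 for h
h at 48 (size 24, align 8) → ends 72
mtime at 72 (size 8, align 8) → ends 80
total 80 bytes, alignment 8

80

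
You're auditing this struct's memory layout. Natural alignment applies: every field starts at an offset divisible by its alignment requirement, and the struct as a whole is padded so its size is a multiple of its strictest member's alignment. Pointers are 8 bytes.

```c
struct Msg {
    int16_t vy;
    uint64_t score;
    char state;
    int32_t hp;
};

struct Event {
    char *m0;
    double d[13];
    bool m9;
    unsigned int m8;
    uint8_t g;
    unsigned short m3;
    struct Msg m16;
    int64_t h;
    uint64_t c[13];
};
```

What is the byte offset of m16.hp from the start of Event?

Msg: vy at 0 (size 2, align 2) → ends 2; pad 6 to align 8 for score; score at 8 (size 8, align 8) → ends 16; state at 16 (size 1, align 1) → ends 17; pad 3 to align 4 for hp; hp at 20 (size 4, align 4) → ends 24; total 24 bytes, alignment 8
m0 at 0 (size 8, align 8) → ends 8
d at 8 (size 104, align 8) → ends 112
m9 at 112 (size 1, align 1) → ends 113
pad 3 to align 4 for m8
m8 at 116 (size 4, align 4) → ends 120
g at 120 (size 1, align 1) → ends 121
pad 1 to align 2 for m3
m3 at 122 (size 2, align 2) → ends 124
pad 4 to align 8 for m16
m16 at 128 (size 24, align 8) → ends 152
within Msg: hp at 20
128 + 20 = 148

148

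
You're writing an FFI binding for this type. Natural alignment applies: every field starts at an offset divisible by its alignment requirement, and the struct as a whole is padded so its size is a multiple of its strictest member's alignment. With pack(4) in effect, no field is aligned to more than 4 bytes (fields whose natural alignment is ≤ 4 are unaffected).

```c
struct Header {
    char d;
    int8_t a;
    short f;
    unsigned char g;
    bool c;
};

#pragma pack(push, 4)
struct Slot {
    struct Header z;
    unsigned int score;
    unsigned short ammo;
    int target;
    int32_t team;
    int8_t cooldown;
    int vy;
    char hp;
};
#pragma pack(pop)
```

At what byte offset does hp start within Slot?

Header: d at 0 (size 1, align 1) → ends 1; a at 1 (size 1, align 1) → ends 2; f at 2 (size 2, align 2) → ends 4; g at 4 (size 1, align 1) → ends 5; c at 5 (size 1, align 1) → ends 6; total 6 bytes, alignment 2
z at 0 (size 6, align 2) → ends 6
pad 2 to align 4 for score
score at 8 (size 4, align 4) → ends 12
ammo at 12 (size 2, align 2) → ends 14
pad 2 to align 4 for target
target at 16 (size 4, align 4) → ends 20
team at 20 (size 4, align 4) → ends 24
cooldown at 24 (size 1, align 1) → ends 25
pad 3 to align 4 for vy
vy at 28 (size 4, align 4) → ends 32
hp at 32 (size 1, align 1) → ends 33

32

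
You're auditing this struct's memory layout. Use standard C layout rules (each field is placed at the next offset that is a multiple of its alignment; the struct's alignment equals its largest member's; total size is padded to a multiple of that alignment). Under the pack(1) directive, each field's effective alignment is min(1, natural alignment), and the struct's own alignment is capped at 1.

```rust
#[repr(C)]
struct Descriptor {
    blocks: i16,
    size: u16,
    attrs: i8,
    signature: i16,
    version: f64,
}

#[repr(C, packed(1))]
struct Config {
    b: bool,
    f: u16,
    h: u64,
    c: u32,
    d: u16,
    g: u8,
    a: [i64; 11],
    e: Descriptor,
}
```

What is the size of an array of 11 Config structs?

1342

Descriptor: 0..2  blocks  (2B, 2-aligned); 2..4  size  (2B, 2-aligned); 4..5  attrs  (1B, 1-aligned); 5..6  -- padding (1B); 6..8  signature  (2B, 2-aligned); 8..16  version  (8B, 8-aligned); sizeof = 16, alignof = 8
0..1  b  (1B, 1-aligned)
1..3  f  (2B, 1-aligned)
3..11  h  (8B, 1-aligned)
11..15  c  (4B, 1-aligned)
15..17  d  (2B, 1-aligned)
17..18  g  (1B, 1-aligned)
18..106  a  (88B, 1-aligned)
106..122  e  (16B, 1-aligned)
sizeof = 122, alignof = 1
array of 11: 11 × 122 = 1342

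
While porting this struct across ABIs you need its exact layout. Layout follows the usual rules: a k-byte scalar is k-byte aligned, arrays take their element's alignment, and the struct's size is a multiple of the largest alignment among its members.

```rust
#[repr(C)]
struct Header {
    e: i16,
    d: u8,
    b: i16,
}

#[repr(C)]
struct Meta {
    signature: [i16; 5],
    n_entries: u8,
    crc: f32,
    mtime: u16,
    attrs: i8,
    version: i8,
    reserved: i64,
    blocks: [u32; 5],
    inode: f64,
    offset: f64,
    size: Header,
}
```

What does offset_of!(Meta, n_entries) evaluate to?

Header: @0: e [2B, align 2] → 2; @2: d [1B, align 1] → 3; +1 pad (align 2); @4: b [2B, align 2] → 6; size 6, align 2
@0: signature [10B, align 2] → 10
@10: n_entries [1B, align 1] → 11

10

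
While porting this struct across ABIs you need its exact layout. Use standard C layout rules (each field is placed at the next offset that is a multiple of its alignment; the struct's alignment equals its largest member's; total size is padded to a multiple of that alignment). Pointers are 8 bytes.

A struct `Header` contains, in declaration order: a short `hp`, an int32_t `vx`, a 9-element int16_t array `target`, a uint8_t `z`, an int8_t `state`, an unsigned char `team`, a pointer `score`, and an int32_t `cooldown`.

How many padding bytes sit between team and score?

@0: hp [2B, align 2] → 2
+2 pad (align 4)
@4: vx [4B, align 4] → 8
@8: target [18B, align 2] → 26
@26: z [1B, align 1] → 27
@27: state [1B, align 1] → 28
@28: team [1B, align 1] → 29
+3 pad (align 8)
@32: score [8B, align 8] → 40

3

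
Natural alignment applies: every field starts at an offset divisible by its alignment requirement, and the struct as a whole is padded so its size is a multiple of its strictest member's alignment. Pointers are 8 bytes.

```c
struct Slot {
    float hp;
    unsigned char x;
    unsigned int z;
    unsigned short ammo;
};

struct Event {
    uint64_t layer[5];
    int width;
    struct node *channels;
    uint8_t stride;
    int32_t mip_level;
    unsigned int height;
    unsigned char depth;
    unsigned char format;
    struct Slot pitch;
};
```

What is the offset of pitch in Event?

Slot: 0..4  hp  (4B, 4-aligned); 4..5  x  (1B, 1-aligned); 5..8  -- padding (3B); 8..12  z  (4B, 4-aligned); 12..14  ammo  (2B, 2-aligned); 14..16  -- tail padding (2B); sizeof = 16, alignof = 4
0..40  layer  (40B, 8-aligned)
40..44  width  (4B, 4-aligned)
44..48  -- padding (4B)
48..56  channels  (8B, 8-aligned)
56..57  stride  (1B, 1-aligned)
57..60  -- padding (3B)
60..64  mip_level  (4B, 4-aligned)
64..68  height  (4B, 4-aligned)
68..69  depth  (1B, 1-aligned)
69..70  format  (1B, 1-aligned)
70..72  -- padding (2B)
72..88  pitch  (16B, 4-aligned)

72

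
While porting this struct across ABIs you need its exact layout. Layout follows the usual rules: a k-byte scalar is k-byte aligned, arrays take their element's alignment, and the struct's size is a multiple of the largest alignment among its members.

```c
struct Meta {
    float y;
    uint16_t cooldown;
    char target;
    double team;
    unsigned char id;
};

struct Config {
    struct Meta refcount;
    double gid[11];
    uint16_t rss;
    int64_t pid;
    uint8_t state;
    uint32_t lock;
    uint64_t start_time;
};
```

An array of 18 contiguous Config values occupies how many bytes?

2592

Meta: 0..4  y  (4B, 4-aligned); 4..6  cooldown  (2B, 2-aligned); 6..7  target  (1B, 1-aligned); 7..8  -- padding (1B); 8..16  team  (8B, 8-aligned); 16..17  id  (1B, 1-aligned); 17..24  -- tail padding (7B); sizeof = 24, alignof = 8
0..24  refcount  (24B, 8-aligned)
24..112  gid  (88B, 8-aligned)
112..114  rss  (2B, 2-aligned)
114..120  -- padding (6B)
120..128  pid  (8B, 8-aligned)
128..129  state  (1B, 1-aligned)
129..132  -- padding (3B)
132..136  lock  (4B, 4-aligned)
136..144  start_time  (8B, 8-aligned)
sizeof = 144, alignof = 8
array of 18: 18 × 144 = 2592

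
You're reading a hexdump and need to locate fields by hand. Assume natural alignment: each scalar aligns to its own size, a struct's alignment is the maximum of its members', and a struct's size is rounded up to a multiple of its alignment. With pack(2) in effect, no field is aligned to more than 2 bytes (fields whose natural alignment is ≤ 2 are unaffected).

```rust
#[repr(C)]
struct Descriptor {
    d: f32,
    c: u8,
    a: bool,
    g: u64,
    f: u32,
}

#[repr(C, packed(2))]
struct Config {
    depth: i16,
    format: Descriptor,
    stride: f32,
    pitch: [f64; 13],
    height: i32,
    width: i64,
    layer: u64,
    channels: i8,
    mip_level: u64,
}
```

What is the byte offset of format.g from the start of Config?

Descriptor: d at 0 (size 4, align 4) → ends 4; c at 4 (size 1, align 1) → ends 5; a at 5 (size 1, align 1) → ends 6; pad 2 to align 8 for g; g at 8 (size 8, align 8) → ends 16; f at 16 (size 4, align 4) → ends 20; tail pad 4 to reach multiple of 8; total 24 bytes, alignment 8
depth at 0 (size 2, align 2) → ends 2
format at 2 (size 24, align 2) → ends 26
within Descriptor: g at 8
2 + 8 = 10

10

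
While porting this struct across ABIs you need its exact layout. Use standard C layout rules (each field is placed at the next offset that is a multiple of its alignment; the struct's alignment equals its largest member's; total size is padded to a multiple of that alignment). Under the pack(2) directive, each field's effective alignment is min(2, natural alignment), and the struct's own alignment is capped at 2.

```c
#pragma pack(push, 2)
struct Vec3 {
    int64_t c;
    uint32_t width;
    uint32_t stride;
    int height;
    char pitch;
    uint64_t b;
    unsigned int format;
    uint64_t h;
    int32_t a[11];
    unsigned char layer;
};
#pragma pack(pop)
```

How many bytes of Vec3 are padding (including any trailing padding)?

@0: c [8B, align 2] → 8
@8: width [4B, align 2] → 12
@12: stride [4B, align 2] → 16
@16: height [4B, align 2] → 20
@20: pitch [1B, align 1] → 21
+1 pad (align 2)
@22: b [8B, align 2] → 30
@30: format [4B, align 2] → 34
@34: h [8B, align 2] → 42
@42: a [44B, align 2] → 86
@86: layer [1B, align 1] → 87
+1 tail pad (align 2)
size 88, align 2
data bytes 86, size 88 → padding 2

2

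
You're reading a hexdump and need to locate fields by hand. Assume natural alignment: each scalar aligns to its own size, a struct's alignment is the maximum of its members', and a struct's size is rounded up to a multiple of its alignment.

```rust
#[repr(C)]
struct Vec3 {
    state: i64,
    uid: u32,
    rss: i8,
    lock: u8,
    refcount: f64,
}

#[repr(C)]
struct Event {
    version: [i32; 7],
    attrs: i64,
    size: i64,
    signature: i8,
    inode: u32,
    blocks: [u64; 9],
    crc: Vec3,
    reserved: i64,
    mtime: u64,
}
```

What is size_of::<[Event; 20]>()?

3360

Vec3: state at 0 (size 8, align 8) → ends 8; uid at 8 (size 4, align 4) → ends 12; rss at 12 (size 1, align 1) → ends 13; lock at 13 (size 1, align 1) → ends 14; pad 2 to align 8 for refcount; refcount at 16 (size 8, align 8) → ends 24; total 24 bytes, alignment 8
version at 0 (size 28, align 4) → ends 28
pad 4 to align 8 for attrs
attrs at 32 (size 8, align 8) → ends 40
size at 40 (size 8, align 8) → ends 48
signature at 48 (size 1, align 1) → ends 49
pad 3 to align 4 for inode
inode at 52 (size 4, align 4) → ends 56
blocks at 56 (size 72, align 8) → ends 128
crc at 128 (size 24, align 8) → ends 152
reserved at 152 (size 8, align 8) → ends 160
mtime at 160 (size 8, align 8) → ends 168
total 168 bytes, alignment 8
array of 20: 20 × 168 = 3360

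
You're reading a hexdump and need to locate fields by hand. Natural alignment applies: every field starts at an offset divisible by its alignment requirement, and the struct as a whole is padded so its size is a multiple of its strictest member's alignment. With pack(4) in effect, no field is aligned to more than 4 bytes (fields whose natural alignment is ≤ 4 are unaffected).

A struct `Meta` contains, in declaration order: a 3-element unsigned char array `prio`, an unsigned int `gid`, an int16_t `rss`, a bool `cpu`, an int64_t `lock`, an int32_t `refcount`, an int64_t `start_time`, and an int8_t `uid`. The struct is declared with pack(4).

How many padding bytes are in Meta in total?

5

@0: prio [3B, align 1] → 3
+1 pad (align 4)
@4: gid [4B, align 4] → 8
@8: rss [2B, align 2] → 10
@10: cpu [1B, align 1] → 11
+1 pad (align 4)
@12: lock [8B, align 4] → 20
@20: refcount [4B, align 4] → 24
@24: start_time [8B, align 4] → 32
@32: uid [1B, align 1] → 33
+3 tail pad (align 4)
size 36, align 4
data bytes 31, size 36 → padding 5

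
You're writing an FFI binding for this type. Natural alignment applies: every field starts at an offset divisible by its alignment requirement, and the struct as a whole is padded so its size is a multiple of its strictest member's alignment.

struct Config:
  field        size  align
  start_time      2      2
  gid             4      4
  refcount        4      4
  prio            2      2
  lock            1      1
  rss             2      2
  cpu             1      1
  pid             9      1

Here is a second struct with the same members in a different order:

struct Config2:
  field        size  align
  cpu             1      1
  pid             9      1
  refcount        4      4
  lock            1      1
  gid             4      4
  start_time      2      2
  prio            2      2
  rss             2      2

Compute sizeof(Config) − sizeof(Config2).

start_time at 0 (size 2, align 2) → ends 2
pad 2 to align 4 for gid
gid at 4 (size 4, align 4) → ends 8
refcount at 8 (size 4, align 4) → ends 12
prio at 12 (size 2, align 2) → ends 14
lock at 14 (size 1, align 1) → ends 15
pad 1 to align 2 for rss
rss at 16 (size 2, align 2) → ends 18
cpu at 18 (size 1, align 1) → ends 19
pid at 19 (size 9, align 1) → ends 28
total 28 bytes, alignment 4
— Config2 —
cpu at 0 (size 1, align 1) → ends 1
pid at 1 (size 9, align 1) → ends 10
pad 2 to align 4 for refcount
refcount at 12 (size 4, align 4) → ends 16
lock at 16 (size 1, align 1) → ends 17
pad 3 to align 4 for gid
gid at 20 (size 4, align 4) → ends 24
start_time at 24 (size 2, align 2) → ends 26
prio at 26 (size 2, align 2) → ends 28
rss at 28 (size 2, align 2) → ends 30
tail pad 2 to reach multiple of 4
total 32 bytes, alignment 4
28 − 32 = -4

-4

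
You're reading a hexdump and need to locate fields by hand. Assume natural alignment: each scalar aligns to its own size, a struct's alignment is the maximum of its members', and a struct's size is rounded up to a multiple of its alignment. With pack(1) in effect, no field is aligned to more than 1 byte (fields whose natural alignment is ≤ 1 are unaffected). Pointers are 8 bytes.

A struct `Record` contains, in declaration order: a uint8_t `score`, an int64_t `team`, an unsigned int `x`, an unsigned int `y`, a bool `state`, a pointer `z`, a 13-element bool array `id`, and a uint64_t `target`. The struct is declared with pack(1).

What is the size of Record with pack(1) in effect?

47

0..1  score  (1B, 1-aligned)
1..9  team  (8B, 1-aligned)
9..13  x  (4B, 1-aligned)
13..17  y  (4B, 1-aligned)
17..18  state  (1B, 1-aligned)
18..26  z  (8B, 1-aligned)
26..39  id  (13B, 1-aligned)
39..47  target  (8B, 1-aligned)
sizeof = 47, alignof = 1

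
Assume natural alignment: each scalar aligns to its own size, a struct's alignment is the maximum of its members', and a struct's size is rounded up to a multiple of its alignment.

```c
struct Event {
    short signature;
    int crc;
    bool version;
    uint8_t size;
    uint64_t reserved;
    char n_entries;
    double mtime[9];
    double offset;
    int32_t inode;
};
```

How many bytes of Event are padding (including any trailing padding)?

19

0..2  signature  (2B, 2-aligned)
2..4  -- padding (2B)
4..8  crc  (4B, 4-aligned)
8..9  version  (1B, 1-aligned)
9..10  size  (1B, 1-aligned)
10..16  -- padding (6B)
16..24  reserved  (8B, 8-aligned)
24..25  n_entries  (1B, 1-aligned)
25..32  -- padding (7B)
32..104  mtime  (72B, 8-aligned)
104..112  offset  (8B, 8-aligned)
112..116  inode  (4B, 4-aligned)
116..120  -- tail padding (4B)
sizeof = 120, alignof = 8
data bytes 101, size 120 → padding 19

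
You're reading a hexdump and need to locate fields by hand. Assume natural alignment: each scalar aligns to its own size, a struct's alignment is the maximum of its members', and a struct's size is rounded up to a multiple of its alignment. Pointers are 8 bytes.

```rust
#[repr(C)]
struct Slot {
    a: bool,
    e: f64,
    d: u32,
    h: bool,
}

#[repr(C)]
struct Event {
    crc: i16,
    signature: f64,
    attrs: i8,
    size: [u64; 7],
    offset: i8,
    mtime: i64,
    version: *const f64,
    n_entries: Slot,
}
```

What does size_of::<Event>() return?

Slot: @0: a [1B, align 1] → 1; +7 pad (align 8); @8: e [8B, align 8] → 16; @16: d [4B, align 4] → 20; @20: h [1B, align 1] → 21; +3 tail pad (align 8); size 24, align 8
@0: crc [2B, align 2] → 2
+6 pad (align 8)
@8: signature [8B, align 8] → 16
@16: attrs [1B, align 1] → 17
+7 pad (align 8)
@24: size [56B, align 8] → 80
@80: offset [1B, align 1] → 81
+7 pad (align 8)
@88: mtime [8B, align 8] → 96
@96: version [8B, align 8] → 104
@104: n_entries [24B, align 8] → 128
size 128, align 8

128 bytes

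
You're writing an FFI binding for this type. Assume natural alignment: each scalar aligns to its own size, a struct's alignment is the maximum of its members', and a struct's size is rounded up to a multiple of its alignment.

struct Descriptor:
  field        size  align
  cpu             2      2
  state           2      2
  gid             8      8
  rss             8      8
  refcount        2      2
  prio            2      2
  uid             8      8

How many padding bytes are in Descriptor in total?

cpu at 0 (size 2, align 2) → ends 2
state at 2 (size 2, align 2) → ends 4
pad 4 to align 8 for gid
gid at 8 (size 8, align 8) → ends 16
rss at 16 (size 8, align 8) → ends 24
refcount at 24 (size 2, align 2) → ends 26
prio at 26 (size 2, align 2) → ends 28
pad 4 to align 8 for uid
uid at 32 (size 8, align 8) → ends 40
total 40 bytes, alignment 8
data bytes 32, size 40 → padding 8

8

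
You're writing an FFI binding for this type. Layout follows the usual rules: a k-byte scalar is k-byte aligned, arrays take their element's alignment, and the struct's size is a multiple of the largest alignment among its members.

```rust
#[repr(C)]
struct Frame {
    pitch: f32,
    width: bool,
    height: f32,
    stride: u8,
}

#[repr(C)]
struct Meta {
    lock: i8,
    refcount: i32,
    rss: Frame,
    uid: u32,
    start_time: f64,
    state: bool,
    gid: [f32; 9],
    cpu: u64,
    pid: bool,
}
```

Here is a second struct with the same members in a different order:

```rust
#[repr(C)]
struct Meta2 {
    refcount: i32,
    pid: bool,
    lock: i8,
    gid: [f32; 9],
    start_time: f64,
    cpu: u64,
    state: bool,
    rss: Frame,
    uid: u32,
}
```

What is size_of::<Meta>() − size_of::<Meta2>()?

8

Frame: 0..4  pitch  (4B, 4-aligned); 4..5  width  (1B, 1-aligned); 5..8  -- padding (3B); 8..12  height  (4B, 4-aligned); 12..13  stride  (1B, 1-aligned); 13..16  -- tail padding (3B); sizeof = 16, alignof = 4
0..1  lock  (1B, 1-aligned)
1..4  -- padding (3B)
4..8  refcount  (4B, 4-aligned)
8..24  rss  (16B, 4-aligned)
24..28  uid  (4B, 4-aligned)
28..32  -- padding (4B)
32..40  start_time  (8B, 8-aligned)
40..41  state  (1B, 1-aligned)
41..44  -- padding (3B)
44..80  gid  (36B, 4-aligned)
80..88  cpu  (8B, 8-aligned)
88..89  pid  (1B, 1-aligned)
89..96  -- tail padding (7B)
sizeof = 96, alignof = 8
— Meta2 —
0..4  refcount  (4B, 4-aligned)
4..5  pid  (1B, 1-aligned)
5..6  lock  (1B, 1-aligned)
6..8  -- padding (2B)
8..44  gid  (36B, 4-aligned)
44..48  -- padding (4B)
48..56  start_time  (8B, 8-aligned)
56..64  cpu  (8B, 8-aligned)
64..65  state  (1B, 1-aligned)
65..68  -- padding (3B)
68..84  rss  (16B, 4-aligned)
84..88  uid  (4B, 4-aligned)
sizeof = 88, alignof = 8
96 − 88 = 8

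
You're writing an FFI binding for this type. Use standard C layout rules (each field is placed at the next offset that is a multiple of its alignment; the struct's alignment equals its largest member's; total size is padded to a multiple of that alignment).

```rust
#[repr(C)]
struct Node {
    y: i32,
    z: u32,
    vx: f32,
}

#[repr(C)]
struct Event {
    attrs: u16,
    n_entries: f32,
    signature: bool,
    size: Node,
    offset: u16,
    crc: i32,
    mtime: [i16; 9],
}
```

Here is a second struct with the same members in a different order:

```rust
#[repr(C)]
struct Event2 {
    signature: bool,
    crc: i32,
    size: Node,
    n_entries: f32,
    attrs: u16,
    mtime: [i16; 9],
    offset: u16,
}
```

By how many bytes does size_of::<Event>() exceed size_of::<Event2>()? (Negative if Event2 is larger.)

4

Node: y at 0 (size 4, align 4) → ends 4; z at 4 (size 4, align 4) → ends 8; vx at 8 (size 4, align 4) → ends 12; total 12 bytes, alignment 4
attrs at 0 (size 2, align 2) → ends 2
pad 2 to align 4 for n_entries
n_entries at 4 (size 4, align 4) → ends 8
signature at 8 (size 1, align 1) → ends 9
pad 3 to align 4 for size
size at 12 (size 12, align 4) → ends 24
offset at 24 (size 2, align 2) → ends 26
pad 2 to align 4 for crc
crc at 28 (size 4, align 4) → ends 32
mtime at 32 (size 18, align 2) → ends 50
tail pad 2 to reach multiple of 4
total 52 bytes, alignment 4
— Event2 —
signature at 0 (size 1, align 1) → ends 1
pad 3 to align 4 for crc
crc at 4 (size 4, align 4) → ends 8
size at 8 (size 12, align 4) → ends 20
n_entries at 20 (size 4, align 4) → ends 24
attrs at 24 (size 2, align 2) → ends 26
mtime at 26 (size 18, align 2) → ends 44
offset at 44 (size 2, align 2) → ends 46
tail pad 2 to reach multiple of 4
total 48 bytes, alignment 4
52 − 48 = 4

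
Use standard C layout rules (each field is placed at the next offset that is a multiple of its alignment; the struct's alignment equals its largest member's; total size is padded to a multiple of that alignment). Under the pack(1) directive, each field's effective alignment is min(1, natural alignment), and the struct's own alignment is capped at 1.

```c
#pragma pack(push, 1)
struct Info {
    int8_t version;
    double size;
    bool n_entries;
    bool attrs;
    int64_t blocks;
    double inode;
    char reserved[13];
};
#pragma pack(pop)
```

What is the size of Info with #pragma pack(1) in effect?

0..1  version  (1B, 1-aligned)
1..9  size  (8B, 1-aligned)
9..10  n_entries  (1B, 1-aligned)
10..11  attrs  (1B, 1-aligned)
11..19  blocks  (8B, 1-aligned)
19..27  inode  (8B, 1-aligned)
27..40  reserved  (13B, 1-aligned)
sizeof = 40, alignof = 1

40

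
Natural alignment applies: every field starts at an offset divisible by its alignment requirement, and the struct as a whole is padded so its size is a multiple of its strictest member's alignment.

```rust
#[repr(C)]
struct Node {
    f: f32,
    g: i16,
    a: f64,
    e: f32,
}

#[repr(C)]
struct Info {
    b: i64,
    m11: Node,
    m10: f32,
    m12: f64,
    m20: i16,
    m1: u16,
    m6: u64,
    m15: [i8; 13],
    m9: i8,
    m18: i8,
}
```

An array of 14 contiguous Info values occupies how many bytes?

1120

Node: @0: f [4B, align 4] → 4; @4: g [2B, align 2] → 6; +2 pad (align 8); @8: a [8B, align 8] → 16; @16: e [4B, align 4] → 20; +4 tail pad (align 8); size 24, align 8
@0: b [8B, align 8] → 8
@8: m11 [24B, align 8] → 32
@32: m10 [4B, align 4] → 36
+4 pad (align 8)
@40: m12 [8B, align 8] → 48
@48: m20 [2B, align 2] → 50
@50: m1 [2B, align 2] → 52
+4 pad (align 8)
@56: m6 [8B, align 8] → 64
@64: m15 [13B, align 1] → 77
@77: m9 [1B, align 1] → 78
@78: m18 [1B, align 1] → 79
+1 tail pad (align 8)
size 80, align 8
array of 14: 14 × 80 = 1120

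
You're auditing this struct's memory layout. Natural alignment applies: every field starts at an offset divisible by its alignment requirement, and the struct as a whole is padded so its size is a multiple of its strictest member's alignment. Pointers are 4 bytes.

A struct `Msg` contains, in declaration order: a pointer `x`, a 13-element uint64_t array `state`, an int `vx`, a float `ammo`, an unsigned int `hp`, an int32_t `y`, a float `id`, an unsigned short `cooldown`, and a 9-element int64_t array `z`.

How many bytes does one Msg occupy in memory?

208

@0: x [4B, align 4] → 4
+4 pad (align 8)
@8: state [104B, align 8] → 112
@112: vx [4B, align 4] → 116
@116: ammo [4B, align 4] → 120
@120: hp [4B, align 4] → 124
@124: y [4B, align 4] → 128
@128: id [4B, align 4] → 132
@132: cooldown [2B, align 2] → 134
+2 pad (align 8)
@136: z [72B, align 8] → 208
size 208, align 8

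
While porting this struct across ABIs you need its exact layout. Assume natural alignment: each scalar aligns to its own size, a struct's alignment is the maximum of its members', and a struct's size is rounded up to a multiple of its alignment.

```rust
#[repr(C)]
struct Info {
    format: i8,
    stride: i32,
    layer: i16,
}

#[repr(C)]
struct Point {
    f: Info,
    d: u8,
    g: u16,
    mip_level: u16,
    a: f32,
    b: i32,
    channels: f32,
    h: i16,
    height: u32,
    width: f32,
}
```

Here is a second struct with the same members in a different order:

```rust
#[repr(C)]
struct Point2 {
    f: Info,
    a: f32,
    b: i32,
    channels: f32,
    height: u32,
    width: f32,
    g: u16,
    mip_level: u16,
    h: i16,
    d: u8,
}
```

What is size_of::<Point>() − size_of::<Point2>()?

Info: format at 0 (size 1, align 1) → ends 1; pad 3 to align 4 for stride; stride at 4 (size 4, align 4) → ends 8; layer at 8 (size 2, align 2) → ends 10; tail pad 2 to reach multiple of 4; total 12 bytes, alignment 4
f at 0 (size 12, align 4) → ends 12
d at 12 (size 1, align 1) → ends 13
pad 1 to align 2 for g
g at 14 (size 2, align 2) → ends 16
mip_level at 16 (size 2, align 2) → ends 18
pad 2 to align 4 for a
a at 20 (size 4, align 4) → ends 24
b at 24 (size 4, align 4) → ends 28
channels at 28 (size 4, align 4) → ends 32
h at 32 (size 2, align 2) → ends 34
pad 2 to align 4 for height
height at 36 (size 4, align 4) → ends 40
width at 40 (size 4, align 4) → ends 44
total 44 bytes, alignment 4
— Point2 —
f at 0 (size 12, align 4) → ends 12
a at 12 (size 4, align 4) → ends 16
b at 16 (size 4, align 4) → ends 20
channels at 20 (size 4, align 4) → ends 24
height at 24 (size 4, align 4) → ends 28
width at 28 (size 4, align 4) → ends 32
g at 32 (size 2, align 2) → ends 34
mip_level at 34 (size 2, align 2) → ends 36
h at 36 (size 2, align 2) → ends 38
d at 38 (size 1, align 1) → ends 39
tail pad 1 to reach multiple of 4
total 40 bytes, alignment 4
44 − 40 = 4

4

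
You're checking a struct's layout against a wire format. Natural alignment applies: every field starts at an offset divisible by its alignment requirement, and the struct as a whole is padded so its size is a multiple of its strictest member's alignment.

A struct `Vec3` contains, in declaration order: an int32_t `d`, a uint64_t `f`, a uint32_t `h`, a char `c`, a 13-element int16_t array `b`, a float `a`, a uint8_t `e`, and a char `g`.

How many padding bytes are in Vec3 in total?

7

d at 0 (size 4, align 4) → ends 4
pad 4 to align 8 for f
f at 8 (size 8, align 8) → ends 16
h at 16 (size 4, align 4) → ends 20
c at 20 (size 1, align 1) → ends 21
pad 1 to align 2 for b
b at 22 (size 26, align 2) → ends 48
a at 48 (size 4, align 4) → ends 52
e at 52 (size 1, align 1) → ends 53
g at 53 (size 1, align 1) → ends 54
tail pad 2 to reach multiple of 8
total 56 bytes, alignment 8
data bytes 49, size 56 → padding 7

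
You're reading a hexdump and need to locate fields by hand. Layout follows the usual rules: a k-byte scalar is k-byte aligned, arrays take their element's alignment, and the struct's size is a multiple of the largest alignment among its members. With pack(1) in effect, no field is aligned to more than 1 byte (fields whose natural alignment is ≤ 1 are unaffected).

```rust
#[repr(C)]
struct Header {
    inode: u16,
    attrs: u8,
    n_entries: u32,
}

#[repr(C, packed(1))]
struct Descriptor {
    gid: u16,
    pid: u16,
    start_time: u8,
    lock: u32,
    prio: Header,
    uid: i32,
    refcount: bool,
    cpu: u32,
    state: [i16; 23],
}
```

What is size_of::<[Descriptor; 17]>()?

Header: inode at 0 (size 2, align 2) → ends 2; attrs at 2 (size 1, align 1) → ends 3; pad 1 to align 4 for n_entries; n_entries at 4 (size 4, align 4) → ends 8; total 8 bytes, alignment 4
gid at 0 (size 2, align 1) → ends 2
pid at 2 (size 2, align 1) → ends 4
start_time at 4 (size 1, align 1) → ends 5
lock at 5 (size 4, align 1) → ends 9
prio at 9 (size 8, align 1) → ends 17
uid at 17 (size 4, align 1) → ends 21
refcount at 21 (size 1, align 1) → ends 22
cpu at 22 (size 4, align 1) → ends 26
state at 26 (size 46, align 1) → ends 72
total 72 bytes, alignment 1
array of 17: 17 × 72 = 1224

1224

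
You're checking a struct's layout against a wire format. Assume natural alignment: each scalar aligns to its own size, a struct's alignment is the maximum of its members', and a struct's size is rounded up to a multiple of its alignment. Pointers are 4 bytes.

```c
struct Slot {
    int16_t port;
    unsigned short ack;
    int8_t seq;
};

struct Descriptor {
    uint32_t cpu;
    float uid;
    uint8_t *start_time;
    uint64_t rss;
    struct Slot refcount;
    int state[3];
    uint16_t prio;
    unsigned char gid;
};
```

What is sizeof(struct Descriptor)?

Slot: 0..2  port  (2B, 2-aligned); 2..4  ack  (2B, 2-aligned); 4..5  seq  (1B, 1-aligned); 5..6  -- tail padding (1B); sizeof = 6, alignof = 2
0..4  cpu  (4B, 4-aligned)
4..8  uid  (4B, 4-aligned)
8..12  start_time  (4B, 4-aligned)
12..16  -- padding (4B)
16..24  rss  (8B, 8-aligned)
24..30  refcount  (6B, 2-aligned)
30..32  -- padding (2B)
32..44  state  (12B, 4-aligned)
44..46  prio  (2B, 2-aligned)
46..47  gid  (1B, 1-aligned)
47..48  -- tail padding (1B)
sizeof = 48, alignof = 8

48 bytes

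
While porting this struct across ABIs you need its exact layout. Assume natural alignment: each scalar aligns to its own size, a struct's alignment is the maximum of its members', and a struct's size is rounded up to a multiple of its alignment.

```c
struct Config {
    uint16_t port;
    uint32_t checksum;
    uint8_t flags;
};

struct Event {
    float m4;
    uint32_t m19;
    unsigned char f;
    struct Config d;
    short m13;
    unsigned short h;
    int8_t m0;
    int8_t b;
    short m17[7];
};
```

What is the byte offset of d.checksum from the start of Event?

16

Config: @0: port [2B, align 2] → 2; +2 pad (align 4); @4: checksum [4B, align 4] → 8; @8: flags [1B, align 1] → 9; +3 tail pad (align 4); size 12, align 4
@0: m4 [4B, align 4] → 4
@4: m19 [4B, align 4] → 8
@8: f [1B, align 1] → 9
+3 pad (align 4)
@12: d [12B, align 4] → 24
within Config: checksum at 4
12 + 4 = 16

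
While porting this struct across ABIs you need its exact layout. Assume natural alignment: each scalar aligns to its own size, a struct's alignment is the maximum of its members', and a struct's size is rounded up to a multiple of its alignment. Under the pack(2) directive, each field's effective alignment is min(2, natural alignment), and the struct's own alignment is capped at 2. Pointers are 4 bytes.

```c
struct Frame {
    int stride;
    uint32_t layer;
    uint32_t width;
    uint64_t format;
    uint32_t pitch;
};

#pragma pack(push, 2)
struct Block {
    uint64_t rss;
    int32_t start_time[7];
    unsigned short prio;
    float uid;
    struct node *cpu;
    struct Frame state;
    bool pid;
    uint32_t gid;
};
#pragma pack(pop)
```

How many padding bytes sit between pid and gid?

Frame: stride at 0 (size 4, align 4) → ends 4; layer at 4 (size 4, align 4) → ends 8; width at 8 (size 4, align 4) → ends 12; pad 4 to align 8 for format; format at 16 (size 8, align 8) → ends 24; pitch at 24 (size 4, align 4) → ends 28; tail pad 4 to reach multiple of 8; total 32 bytes, alignment 8
rss at 0 (size 8, align 2) → ends 8
start_time at 8 (size 28, align 2) → ends 36
prio at 36 (size 2, align 2) → ends 38
uid at 38 (size 4, align 2) → ends 42
cpu at 42 (size 4, align 2) → ends 46
state at 46 (size 32, align 2) → ends 78
pid at 78 (size 1, align 1) → ends 79
pad 1 to align 2 for gid
gid at 80 (size 4, align 2) → ends 84

1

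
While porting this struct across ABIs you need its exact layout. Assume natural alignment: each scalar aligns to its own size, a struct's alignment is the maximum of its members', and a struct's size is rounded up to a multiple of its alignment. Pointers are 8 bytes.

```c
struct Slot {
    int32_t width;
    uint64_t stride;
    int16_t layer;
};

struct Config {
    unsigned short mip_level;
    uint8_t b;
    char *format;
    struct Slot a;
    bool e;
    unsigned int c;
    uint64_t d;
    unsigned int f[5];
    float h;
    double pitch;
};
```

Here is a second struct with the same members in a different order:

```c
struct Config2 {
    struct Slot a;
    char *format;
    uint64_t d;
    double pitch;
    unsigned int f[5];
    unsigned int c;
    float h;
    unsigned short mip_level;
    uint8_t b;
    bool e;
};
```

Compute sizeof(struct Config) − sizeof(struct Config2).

8

Slot: 0..4  width  (4B, 4-aligned); 4..8  -- padding (4B); 8..16  stride  (8B, 8-aligned); 16..18  layer  (2B, 2-aligned); 18..24  -- tail padding (6B); sizeof = 24, alignof = 8
0..2  mip_level  (2B, 2-aligned)
2..3  b  (1B, 1-aligned)
3..8  -- padding (5B)
8..16  format  (8B, 8-aligned)
16..40  a  (24B, 8-aligned)
40..41  e  (1B, 1-aligned)
41..44  -- padding (3B)
44..48  c  (4B, 4-aligned)
48..56  d  (8B, 8-aligned)
56..76  f  (20B, 4-aligned)
76..80  h  (4B, 4-aligned)
80..88  pitch  (8B, 8-aligned)
sizeof = 88, alignof = 8
— Config2 —
0..24  a  (24B, 8-aligned)
24..32  format  (8B, 8-aligned)
32..40  d  (8B, 8-aligned)
40..48  pitch  (8B, 8-aligned)
48..68  f  (20B, 4-aligned)
68..72  c  (4B, 4-aligned)
72..76  h  (4B, 4-aligned)
76..78  mip_level  (2B, 2-aligned)
78..79  b  (1B, 1-aligned)
79..80  e  (1B, 1-aligned)
sizeof = 80, alignof = 8
88 − 80 = 8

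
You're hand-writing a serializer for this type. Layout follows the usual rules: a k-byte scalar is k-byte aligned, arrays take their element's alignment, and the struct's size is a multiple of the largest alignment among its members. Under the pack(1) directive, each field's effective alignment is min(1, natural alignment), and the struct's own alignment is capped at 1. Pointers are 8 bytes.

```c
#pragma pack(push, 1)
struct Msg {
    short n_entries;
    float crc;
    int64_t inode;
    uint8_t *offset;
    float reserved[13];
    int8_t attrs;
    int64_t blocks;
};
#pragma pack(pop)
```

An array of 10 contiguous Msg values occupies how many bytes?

@0: n_entries [2B, align 1] → 2
@2: crc [4B, align 1] → 6
@6: inode [8B, align 1] → 14
@14: offset [8B, align 1] → 22
@22: reserved [52B, align 1] → 74
@74: attrs [1B, align 1] → 75
@75: blocks [8B, align 1] → 83
size 83, align 1
array of 10: 10 × 83 = 830

830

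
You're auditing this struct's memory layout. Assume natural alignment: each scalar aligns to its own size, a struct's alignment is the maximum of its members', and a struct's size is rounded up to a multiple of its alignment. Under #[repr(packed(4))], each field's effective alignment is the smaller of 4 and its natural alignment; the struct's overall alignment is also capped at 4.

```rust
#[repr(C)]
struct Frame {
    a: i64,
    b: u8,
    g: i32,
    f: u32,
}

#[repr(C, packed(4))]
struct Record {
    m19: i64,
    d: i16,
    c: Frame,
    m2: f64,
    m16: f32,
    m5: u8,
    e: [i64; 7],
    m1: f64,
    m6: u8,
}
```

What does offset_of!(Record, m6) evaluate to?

Frame: 0..8  a  (8B, 8-aligned); 8..9  b  (1B, 1-aligned); 9..12  -- padding (3B); 12..16  g  (4B, 4-aligned); 16..20  f  (4B, 4-aligned); 20..24  -- tail padding (4B); sizeof = 24, alignof = 8
0..8  m19  (8B, 4-aligned)
8..10  d  (2B, 2-aligned)
10..12  -- padding (2B)
12..36  c  (24B, 4-aligned)
36..44  m2  (8B, 4-aligned)
44..48  m16  (4B, 4-aligned)
48..49  m5  (1B, 1-aligned)
49..52  -- padding (3B)
52..108  e  (56B, 4-aligned)
108..116  m1  (8B, 4-aligned)
116..117  m6  (1B, 1-aligned)

116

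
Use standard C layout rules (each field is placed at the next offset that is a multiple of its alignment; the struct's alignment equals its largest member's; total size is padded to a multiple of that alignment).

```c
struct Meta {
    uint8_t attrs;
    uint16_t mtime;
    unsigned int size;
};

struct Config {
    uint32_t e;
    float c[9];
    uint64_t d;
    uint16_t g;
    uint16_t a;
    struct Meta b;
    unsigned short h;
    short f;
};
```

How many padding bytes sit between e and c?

0

Meta: @0: attrs [1B, align 1] → 1; +1 pad (align 2); @2: mtime [2B, align 2] → 4; @4: size [4B, align 4] → 8; size 8, align 4
@0: e [4B, align 4] → 4
@4: c [36B, align 4] → 40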